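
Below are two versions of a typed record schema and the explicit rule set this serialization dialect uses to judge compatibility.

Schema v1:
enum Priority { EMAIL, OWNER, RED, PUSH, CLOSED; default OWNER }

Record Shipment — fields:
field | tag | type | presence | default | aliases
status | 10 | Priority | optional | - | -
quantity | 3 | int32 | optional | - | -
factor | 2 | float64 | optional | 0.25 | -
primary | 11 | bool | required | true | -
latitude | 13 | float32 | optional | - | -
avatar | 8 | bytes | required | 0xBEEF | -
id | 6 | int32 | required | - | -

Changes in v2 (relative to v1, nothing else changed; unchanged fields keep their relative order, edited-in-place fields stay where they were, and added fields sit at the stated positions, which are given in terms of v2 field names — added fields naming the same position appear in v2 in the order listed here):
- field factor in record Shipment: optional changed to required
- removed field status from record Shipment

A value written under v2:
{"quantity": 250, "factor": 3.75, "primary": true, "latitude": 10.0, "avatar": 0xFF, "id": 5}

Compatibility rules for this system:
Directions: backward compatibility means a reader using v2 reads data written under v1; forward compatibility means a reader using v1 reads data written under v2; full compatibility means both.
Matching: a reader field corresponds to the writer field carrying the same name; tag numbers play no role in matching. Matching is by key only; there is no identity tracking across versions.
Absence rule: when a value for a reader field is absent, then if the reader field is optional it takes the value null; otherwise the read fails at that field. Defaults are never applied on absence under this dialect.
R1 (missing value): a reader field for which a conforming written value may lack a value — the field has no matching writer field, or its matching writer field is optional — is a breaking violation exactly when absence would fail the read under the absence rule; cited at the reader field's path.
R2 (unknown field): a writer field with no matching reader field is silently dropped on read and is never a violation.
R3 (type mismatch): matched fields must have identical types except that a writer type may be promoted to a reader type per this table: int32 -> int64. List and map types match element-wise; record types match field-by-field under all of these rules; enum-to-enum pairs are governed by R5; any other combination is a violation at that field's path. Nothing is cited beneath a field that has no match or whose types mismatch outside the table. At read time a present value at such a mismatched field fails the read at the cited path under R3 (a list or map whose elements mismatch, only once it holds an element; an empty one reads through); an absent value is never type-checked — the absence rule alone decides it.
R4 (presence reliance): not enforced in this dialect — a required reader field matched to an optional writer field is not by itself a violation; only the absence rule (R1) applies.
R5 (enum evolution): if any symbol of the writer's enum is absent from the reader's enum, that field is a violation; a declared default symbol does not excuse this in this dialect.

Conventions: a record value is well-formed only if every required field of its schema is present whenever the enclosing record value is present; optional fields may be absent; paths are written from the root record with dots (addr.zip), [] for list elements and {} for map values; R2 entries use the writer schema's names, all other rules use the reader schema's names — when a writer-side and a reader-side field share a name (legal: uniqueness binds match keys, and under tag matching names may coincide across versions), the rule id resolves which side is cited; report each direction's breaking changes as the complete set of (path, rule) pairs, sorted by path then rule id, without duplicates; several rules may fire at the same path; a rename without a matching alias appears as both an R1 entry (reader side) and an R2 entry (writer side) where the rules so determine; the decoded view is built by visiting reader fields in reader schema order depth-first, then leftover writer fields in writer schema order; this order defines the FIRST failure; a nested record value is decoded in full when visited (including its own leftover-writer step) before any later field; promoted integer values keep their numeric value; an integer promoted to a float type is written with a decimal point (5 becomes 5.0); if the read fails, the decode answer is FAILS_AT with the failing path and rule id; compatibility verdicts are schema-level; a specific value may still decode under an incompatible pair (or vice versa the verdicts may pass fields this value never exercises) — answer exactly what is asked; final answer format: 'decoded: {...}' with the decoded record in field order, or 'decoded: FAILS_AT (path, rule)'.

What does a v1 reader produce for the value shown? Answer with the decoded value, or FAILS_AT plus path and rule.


decoded: {"status": null, "quantity": 250, "factor": 3.75, "primary": true, "latitude": 10.0, "avatar": 0xFF, "id": 5}

arrows below run writer -> reader for Shipment
migrating the Shipment value to v1:
  status := null (not supplied -> null)
  quantity := 250
  factor := 3.75
  primary := true
  latitude := 10.0
  avatar := 0xFF
  id := 5
  => decoded: {"status": null, "quantity": 250, "factor": 3.75, "primary": true, "latitude": 10.0, "avatar": 0xFF, "id": 5}
the other Shipment changes do not affect what is asked:
  field factor in record Shipment: optional changed to required -> shifts the Shipment verdicts, not this decode
  removed field status from record Shipment -> no rule fires on it and the decoded Shipment view is identical with or without it


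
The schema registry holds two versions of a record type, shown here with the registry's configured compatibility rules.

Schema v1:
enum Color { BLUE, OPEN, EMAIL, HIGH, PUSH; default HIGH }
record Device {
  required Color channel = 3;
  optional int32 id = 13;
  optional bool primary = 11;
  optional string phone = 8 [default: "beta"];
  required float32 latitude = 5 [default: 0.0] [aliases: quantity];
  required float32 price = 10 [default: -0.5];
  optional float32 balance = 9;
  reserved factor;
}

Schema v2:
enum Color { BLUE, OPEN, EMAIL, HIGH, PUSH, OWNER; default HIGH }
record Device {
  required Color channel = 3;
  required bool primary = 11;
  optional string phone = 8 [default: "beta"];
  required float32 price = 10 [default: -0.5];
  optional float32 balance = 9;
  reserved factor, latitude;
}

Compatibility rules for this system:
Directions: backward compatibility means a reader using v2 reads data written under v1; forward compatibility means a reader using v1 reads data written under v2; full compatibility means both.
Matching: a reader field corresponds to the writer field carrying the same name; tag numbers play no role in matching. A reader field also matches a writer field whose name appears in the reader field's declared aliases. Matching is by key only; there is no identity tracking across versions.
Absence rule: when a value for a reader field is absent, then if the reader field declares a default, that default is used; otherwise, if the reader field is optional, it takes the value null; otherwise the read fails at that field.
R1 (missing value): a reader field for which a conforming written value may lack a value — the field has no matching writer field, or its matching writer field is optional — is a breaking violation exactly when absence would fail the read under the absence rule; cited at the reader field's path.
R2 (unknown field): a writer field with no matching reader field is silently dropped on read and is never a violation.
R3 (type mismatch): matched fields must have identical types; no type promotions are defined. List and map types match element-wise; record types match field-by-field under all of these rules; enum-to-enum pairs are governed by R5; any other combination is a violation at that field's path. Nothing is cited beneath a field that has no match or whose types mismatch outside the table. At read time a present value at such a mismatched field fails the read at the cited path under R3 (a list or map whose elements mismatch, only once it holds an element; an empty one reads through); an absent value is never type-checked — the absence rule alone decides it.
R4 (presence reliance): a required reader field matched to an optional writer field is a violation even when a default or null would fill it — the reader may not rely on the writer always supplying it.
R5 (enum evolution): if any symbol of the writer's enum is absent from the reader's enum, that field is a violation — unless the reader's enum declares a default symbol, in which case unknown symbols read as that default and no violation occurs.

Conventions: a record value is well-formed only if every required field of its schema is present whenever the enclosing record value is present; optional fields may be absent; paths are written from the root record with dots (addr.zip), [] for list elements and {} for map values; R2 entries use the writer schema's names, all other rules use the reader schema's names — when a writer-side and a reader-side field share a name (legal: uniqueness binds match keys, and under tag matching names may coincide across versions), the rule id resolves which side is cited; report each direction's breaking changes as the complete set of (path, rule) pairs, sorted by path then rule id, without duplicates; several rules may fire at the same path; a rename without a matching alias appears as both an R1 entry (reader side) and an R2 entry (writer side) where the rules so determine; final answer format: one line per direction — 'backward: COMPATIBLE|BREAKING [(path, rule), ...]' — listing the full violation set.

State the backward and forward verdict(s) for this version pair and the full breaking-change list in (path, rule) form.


backward: BREAKING [(primary, R1), (primary, R4)]; forward: COMPATIBLE []

each type pair in Device: writer, then reader
checking backward for Device: reader v2 against writer v1:
  channel: paired with writer channel (Color -> Color; writer required)
  primary: paired with writer primary (bool -> bool; writer optional)
  phone: paired with writer phone (string -> string; writer optional)
  price: paired with writer price (float32 -> float32; writer required)
  balance: paired with writer balance (float32 -> float32; writer optional)
  leftover writer field: id
  leftover writer field: latitude
  R1 fires at primary
  R4 fires at primary
  backward on Device therefore BREAKING (2)
checking forward for Device: reader v1 against writer v2:
  channel: paired with writer channel (Color -> Color; writer required)
  id: no writer match
  primary: paired with writer primary (bool -> bool; writer required)
  phone: paired with writer phone (string -> string; writer optional)
  latitude: no writer match
  price: paired with writer price (float32 -> float32; writer required)
  balance: paired with writer balance (float32 -> float32; writer optional)
  => no violations; forward on Device: COMPATIBLE


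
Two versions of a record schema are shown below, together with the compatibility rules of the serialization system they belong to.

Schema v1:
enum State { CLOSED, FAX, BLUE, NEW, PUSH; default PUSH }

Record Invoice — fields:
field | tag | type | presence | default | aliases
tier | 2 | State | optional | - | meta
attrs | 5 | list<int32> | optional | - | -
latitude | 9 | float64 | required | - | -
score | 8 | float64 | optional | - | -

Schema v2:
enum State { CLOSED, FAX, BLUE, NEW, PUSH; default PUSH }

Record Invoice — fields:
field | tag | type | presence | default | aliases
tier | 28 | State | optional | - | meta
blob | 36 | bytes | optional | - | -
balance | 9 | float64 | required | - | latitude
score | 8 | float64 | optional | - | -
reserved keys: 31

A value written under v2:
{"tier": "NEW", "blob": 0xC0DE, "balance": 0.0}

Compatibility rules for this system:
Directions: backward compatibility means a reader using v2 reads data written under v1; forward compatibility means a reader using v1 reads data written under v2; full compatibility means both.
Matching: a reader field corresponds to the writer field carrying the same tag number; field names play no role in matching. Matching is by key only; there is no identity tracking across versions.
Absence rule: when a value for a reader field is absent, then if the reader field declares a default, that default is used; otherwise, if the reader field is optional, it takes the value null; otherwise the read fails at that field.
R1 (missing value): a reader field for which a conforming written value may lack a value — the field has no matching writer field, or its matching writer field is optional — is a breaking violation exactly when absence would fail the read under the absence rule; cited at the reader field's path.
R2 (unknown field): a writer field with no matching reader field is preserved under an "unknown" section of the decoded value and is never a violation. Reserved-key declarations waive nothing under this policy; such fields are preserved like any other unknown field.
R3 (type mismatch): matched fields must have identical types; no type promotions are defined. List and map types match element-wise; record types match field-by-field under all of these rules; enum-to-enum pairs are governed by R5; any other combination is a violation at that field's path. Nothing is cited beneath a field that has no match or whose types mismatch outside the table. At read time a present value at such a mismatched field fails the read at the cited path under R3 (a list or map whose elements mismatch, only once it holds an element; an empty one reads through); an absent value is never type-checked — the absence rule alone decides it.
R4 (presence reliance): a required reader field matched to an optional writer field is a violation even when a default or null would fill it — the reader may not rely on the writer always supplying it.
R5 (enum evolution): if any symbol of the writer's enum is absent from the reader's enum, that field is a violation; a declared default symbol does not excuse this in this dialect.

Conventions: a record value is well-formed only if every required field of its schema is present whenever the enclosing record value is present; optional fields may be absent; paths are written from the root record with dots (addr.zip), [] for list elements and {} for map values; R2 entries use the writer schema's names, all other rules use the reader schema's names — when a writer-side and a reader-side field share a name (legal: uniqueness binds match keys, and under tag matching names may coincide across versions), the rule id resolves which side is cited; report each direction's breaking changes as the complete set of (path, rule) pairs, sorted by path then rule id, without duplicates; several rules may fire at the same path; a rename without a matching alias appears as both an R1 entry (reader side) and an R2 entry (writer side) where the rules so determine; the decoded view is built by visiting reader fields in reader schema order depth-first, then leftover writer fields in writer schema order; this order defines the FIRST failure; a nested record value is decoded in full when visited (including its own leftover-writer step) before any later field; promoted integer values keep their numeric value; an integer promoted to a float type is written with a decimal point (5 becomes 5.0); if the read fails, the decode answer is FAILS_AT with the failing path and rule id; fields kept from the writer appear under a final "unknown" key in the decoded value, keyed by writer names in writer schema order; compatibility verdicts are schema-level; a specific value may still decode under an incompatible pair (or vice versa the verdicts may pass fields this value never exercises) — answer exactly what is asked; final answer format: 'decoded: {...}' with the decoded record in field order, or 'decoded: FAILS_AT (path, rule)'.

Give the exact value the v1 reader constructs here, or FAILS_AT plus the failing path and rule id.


each type pair in Invoice: writer, then reader
decode (reader v1):
  tier := null (missing; optional => null)
  attrs := null (missing; optional => null)
  latitude := 0.0 (from writer balance)
  score := null (missing; optional => null)
  writer tier: kept under "unknown"
  writer blob: kept under "unknown"
  => decoded: {"tier": null, "attrs": null, "latitude": 0.0, "score": null, "unknown": {"tier": "NEW", "blob": 0xC0DE}}
diffs on Invoice not affecting the asked answer:
  removed field attrs from record Invoice -> inert under this dialect — no rule fires on Invoice and the result does not move
  renamed field latitude to balance in record Invoice (alias latitude declared on the renamed field) -> inert under this dialect — no rule fires on Invoice and the result does not move

decoded: {"tier": null, "attrs": null, "latitude": 0.0, "score": null, "unknown": {"tier": "NEW", "blob": 0xC0DE}}


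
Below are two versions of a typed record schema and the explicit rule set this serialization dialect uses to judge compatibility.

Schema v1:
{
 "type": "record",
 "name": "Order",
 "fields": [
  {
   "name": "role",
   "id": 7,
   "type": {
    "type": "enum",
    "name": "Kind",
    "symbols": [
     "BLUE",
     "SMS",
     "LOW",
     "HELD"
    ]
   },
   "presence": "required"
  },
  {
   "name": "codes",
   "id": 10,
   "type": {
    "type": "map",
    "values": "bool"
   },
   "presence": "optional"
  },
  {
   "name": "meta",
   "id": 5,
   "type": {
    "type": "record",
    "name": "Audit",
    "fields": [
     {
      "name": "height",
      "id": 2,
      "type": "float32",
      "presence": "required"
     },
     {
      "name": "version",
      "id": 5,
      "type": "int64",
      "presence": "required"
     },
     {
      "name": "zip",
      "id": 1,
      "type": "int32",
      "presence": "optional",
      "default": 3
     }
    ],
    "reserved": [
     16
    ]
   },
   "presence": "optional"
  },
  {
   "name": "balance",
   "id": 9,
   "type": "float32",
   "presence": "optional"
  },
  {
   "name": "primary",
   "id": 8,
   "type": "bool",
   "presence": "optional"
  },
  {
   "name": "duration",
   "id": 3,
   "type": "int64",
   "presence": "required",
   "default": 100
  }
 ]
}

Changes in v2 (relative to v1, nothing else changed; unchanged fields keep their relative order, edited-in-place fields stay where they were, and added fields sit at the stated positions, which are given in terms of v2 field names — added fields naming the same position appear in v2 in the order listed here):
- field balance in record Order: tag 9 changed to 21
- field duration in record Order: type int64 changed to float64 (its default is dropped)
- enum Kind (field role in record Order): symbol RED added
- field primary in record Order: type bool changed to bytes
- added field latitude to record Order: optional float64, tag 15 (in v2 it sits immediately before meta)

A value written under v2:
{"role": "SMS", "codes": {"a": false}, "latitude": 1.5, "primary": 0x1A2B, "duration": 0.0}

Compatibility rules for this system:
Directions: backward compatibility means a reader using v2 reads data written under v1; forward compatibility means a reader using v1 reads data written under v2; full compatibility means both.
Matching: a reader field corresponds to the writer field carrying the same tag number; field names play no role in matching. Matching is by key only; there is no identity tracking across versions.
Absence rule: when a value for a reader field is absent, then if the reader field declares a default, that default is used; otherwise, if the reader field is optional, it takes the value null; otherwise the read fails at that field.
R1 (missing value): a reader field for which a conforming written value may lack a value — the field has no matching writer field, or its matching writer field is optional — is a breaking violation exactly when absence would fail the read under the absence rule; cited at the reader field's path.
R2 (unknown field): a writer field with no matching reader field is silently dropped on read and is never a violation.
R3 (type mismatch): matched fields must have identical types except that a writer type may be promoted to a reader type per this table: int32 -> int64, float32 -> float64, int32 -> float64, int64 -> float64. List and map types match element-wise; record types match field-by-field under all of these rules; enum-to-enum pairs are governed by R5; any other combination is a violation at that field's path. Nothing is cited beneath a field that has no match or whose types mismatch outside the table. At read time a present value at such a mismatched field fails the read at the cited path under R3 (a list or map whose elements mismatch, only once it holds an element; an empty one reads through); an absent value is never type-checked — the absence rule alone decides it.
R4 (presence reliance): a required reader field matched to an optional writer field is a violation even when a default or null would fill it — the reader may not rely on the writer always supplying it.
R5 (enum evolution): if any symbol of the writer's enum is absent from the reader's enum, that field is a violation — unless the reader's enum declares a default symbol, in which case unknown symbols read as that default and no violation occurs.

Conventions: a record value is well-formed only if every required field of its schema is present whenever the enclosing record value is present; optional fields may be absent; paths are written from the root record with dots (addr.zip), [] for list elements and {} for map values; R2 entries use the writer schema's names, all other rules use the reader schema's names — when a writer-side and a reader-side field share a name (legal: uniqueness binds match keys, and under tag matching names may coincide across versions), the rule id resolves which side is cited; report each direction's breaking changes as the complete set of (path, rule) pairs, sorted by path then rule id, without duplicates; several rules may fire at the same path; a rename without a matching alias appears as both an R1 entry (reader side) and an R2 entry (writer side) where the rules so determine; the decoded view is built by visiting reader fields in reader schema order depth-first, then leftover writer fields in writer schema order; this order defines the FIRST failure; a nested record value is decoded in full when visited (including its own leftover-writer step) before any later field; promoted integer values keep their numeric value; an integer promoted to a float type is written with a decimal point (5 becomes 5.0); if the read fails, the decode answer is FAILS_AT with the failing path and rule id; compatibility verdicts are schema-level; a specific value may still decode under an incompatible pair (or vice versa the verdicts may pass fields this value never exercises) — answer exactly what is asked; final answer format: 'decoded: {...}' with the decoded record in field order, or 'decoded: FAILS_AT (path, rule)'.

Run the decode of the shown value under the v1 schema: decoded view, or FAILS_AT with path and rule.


the writer's type comes first in each Order pair
decoding the Order value with the v1 reader:
  role := "SMS"
  codes := {"a": false}
  meta := null (not supplied -> null)
  balance := null (not supplied -> null)
  read fails at primary under R3
  => FAILS_AT (primary, R3)
remaining Order differences; none change what is asked:
  field balance in record Order: tag 9 changed to 21 -> inert under this dialect — no rule fires on Order and the result does not move
  field duration in record Order: type int64 changed to float64 (its default is dropped) -> affects the rule determinations only; this particular Order value decodes identically
  enum Kind (field role in record Order): symbol RED added -> affects the rule determinations only; this particular Order value decodes identically
  added field latitude to record Order: optional float64, tag 15 (in v2 it sits immediately before meta) -> inert under this dialect — no rule fires on Order and the result does not move

decoded: FAILS_AT (primary, R3)


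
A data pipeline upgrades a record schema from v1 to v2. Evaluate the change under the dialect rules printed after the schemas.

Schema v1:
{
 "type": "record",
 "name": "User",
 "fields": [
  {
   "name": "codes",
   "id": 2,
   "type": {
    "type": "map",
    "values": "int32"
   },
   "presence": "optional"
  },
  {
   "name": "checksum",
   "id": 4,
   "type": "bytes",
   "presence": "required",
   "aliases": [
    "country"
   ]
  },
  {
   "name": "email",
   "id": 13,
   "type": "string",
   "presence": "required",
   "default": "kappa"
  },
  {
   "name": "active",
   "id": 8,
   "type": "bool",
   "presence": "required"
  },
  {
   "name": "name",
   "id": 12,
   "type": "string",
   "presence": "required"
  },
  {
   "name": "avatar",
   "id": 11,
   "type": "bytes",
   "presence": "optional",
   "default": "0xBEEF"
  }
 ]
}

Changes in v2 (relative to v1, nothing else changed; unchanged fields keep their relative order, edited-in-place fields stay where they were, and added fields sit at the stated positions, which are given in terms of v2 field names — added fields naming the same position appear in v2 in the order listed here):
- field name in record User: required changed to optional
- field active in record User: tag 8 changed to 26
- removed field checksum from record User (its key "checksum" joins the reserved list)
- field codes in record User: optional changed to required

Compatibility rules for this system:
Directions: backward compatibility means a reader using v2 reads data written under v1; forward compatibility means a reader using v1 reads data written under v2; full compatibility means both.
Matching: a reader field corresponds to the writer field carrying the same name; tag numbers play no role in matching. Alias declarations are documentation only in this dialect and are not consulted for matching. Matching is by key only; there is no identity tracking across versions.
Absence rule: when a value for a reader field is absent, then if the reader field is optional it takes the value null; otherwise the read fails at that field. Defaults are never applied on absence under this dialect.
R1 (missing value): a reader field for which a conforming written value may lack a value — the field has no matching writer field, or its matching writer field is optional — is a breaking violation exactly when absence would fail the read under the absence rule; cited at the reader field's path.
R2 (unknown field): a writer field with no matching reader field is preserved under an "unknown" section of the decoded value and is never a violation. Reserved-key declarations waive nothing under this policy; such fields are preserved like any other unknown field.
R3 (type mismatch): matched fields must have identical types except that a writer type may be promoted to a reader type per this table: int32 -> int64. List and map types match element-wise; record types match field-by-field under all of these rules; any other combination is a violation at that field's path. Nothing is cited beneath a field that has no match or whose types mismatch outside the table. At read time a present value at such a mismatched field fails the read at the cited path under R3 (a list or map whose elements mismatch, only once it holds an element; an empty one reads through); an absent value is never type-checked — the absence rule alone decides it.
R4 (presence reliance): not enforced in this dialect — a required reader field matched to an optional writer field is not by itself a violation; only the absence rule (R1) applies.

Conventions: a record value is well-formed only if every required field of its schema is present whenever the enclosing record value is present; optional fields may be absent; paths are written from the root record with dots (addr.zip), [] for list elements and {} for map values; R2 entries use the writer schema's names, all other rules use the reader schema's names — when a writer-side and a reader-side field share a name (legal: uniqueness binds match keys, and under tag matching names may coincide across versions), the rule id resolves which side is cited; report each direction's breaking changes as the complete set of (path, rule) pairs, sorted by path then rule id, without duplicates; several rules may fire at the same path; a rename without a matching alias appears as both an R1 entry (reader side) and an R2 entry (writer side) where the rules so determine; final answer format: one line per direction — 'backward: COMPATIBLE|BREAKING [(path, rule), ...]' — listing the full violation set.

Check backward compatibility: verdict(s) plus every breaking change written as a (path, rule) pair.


backward: BREAKING [(codes, R1)]

each type pair in User: writer, then reader
backward on User — v2 reading data written by v1:
  codes <- codes (map<string, int32> -> map<string, int32>, writer optional)
  email <- email (string -> string, writer required)
  active <- active (bool -> bool, writer required)
  name <- name (string -> string, writer required)
  avatar <- avatar (bytes -> bytes, writer optional)
  leftover writer field: checksum
  violation R1 at codes
  => 1 violation(s): backward is BREAKING for User
diffs on User not affecting the asked answer:
  field name in record User: required changed to optional -> its effect on User is confined to the forward direction, not asked
  field active in record User: tag 8 changed to 26 -> triggers nothing under User's printed rules — same verdict
  removed field checksum from record User (its key "checksum" joins the reserved list) -> its effect on User is confined to the forward direction, not asked


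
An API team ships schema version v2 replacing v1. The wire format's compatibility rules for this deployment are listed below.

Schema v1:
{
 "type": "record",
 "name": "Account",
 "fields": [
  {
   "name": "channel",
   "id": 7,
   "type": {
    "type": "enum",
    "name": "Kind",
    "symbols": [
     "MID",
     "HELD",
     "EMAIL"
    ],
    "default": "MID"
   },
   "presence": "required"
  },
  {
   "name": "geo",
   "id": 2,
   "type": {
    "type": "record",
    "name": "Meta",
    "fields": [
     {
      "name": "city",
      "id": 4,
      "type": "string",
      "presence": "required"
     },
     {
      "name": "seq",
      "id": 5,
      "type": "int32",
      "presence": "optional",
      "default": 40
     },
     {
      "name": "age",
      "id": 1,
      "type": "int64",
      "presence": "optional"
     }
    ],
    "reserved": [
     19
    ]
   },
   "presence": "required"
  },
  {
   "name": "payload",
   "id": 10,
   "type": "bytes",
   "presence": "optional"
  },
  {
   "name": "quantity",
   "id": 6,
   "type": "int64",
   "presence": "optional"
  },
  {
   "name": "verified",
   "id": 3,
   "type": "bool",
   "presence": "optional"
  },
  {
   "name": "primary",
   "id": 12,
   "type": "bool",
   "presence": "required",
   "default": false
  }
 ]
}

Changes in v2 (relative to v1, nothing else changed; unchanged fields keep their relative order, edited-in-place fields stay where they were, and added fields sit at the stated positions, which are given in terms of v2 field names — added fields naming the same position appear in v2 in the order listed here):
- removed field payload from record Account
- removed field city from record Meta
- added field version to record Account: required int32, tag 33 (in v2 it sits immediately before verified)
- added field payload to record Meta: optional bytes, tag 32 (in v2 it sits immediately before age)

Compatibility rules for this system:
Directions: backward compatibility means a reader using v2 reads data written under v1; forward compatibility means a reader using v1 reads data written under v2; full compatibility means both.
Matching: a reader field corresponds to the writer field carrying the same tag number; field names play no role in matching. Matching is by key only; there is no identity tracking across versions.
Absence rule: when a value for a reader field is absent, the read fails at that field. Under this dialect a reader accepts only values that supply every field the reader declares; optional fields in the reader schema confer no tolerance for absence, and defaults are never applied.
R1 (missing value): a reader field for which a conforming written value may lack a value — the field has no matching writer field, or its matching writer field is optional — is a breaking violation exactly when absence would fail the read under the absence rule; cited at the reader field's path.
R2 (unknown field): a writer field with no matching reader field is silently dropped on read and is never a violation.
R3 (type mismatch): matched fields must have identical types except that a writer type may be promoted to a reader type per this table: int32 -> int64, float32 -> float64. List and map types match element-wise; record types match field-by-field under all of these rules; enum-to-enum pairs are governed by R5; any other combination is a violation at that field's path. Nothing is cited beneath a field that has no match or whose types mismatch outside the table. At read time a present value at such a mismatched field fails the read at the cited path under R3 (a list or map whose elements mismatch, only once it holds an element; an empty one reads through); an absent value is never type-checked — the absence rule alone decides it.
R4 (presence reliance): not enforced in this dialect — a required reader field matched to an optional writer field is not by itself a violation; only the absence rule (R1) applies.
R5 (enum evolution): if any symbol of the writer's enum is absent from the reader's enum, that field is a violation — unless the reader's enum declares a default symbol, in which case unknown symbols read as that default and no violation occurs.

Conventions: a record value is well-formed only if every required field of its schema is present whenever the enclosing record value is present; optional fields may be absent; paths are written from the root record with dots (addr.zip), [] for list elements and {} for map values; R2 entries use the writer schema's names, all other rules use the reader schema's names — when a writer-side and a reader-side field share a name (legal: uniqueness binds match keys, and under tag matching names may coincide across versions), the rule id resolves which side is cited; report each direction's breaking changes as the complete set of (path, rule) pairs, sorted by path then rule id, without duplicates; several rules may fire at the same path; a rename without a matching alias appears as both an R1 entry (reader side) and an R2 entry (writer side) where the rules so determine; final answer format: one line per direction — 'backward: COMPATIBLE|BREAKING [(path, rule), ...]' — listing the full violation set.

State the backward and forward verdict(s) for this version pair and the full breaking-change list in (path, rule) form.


the writer's type comes first in each Account pair
backward for Account (reader v2, writer v1):
  channel: paired with writer channel (Kind -> Kind; writer required)
  geo: paired with writer geo (Meta -> Meta; writer required)
  quantity: paired with writer quantity (int64 -> int64; writer optional)
  version: no writer-side match
  verified: paired with writer verified (bool -> bool; writer optional)
  primary: paired with writer primary (bool -> bool; writer required)
  writer payload: unknown to reader
  geo.seq: paired with writer geo.seq (int32 -> int32; writer optional)
  geo.payload: no writer-side match
  geo.age: paired with writer geo.age (int64 -> int64; writer optional)
  writer geo.city: unknown to reader
  rule R1 violated at geo.age
  rule R1 violated at geo.payload
  rule R1 violated at geo.seq
  rule R1 violated at quantity
  rule R1 violated at verified
  rule R1 violated at version
  => backward: BREAKING (6)
forward for Account (reader v1, writer v2):
  channel: paired with writer channel (Kind -> Kind; writer required)
  geo: paired with writer geo (Meta -> Meta; writer required)
  payload: no writer-side match
  quantity: paired with writer quantity (int64 -> int64; writer optional)
  verified: paired with writer verified (bool -> bool; writer optional)
  primary: paired with writer primary (bool -> bool; writer required)
  writer version: unknown to reader
  geo.city: no writer-side match
  geo.seq: paired with writer geo.seq (int32 -> int32; writer optional)
  geo.age: paired with writer geo.age (int64 -> int64; writer optional)
  writer geo.payload: unknown to reader
  rule R1 violated at geo.age
  rule R1 violated at geo.city
  rule R1 violated at geo.seq
  rule R1 violated at payload
  rule R1 violated at quantity
  rule R1 violated at verified
  => forward: BREAKING (6)

backward: BREAKING [(geo.age, R1), (geo.payload, R1), (geo.seq, R1), (quantity, R1), (verified, R1), (version, R1)]; forward: BREAKING [(geo.age, R1), (geo.city, R1), (geo.seq, R1), (payload, R1), (quantity, R1), (verified, R1)]


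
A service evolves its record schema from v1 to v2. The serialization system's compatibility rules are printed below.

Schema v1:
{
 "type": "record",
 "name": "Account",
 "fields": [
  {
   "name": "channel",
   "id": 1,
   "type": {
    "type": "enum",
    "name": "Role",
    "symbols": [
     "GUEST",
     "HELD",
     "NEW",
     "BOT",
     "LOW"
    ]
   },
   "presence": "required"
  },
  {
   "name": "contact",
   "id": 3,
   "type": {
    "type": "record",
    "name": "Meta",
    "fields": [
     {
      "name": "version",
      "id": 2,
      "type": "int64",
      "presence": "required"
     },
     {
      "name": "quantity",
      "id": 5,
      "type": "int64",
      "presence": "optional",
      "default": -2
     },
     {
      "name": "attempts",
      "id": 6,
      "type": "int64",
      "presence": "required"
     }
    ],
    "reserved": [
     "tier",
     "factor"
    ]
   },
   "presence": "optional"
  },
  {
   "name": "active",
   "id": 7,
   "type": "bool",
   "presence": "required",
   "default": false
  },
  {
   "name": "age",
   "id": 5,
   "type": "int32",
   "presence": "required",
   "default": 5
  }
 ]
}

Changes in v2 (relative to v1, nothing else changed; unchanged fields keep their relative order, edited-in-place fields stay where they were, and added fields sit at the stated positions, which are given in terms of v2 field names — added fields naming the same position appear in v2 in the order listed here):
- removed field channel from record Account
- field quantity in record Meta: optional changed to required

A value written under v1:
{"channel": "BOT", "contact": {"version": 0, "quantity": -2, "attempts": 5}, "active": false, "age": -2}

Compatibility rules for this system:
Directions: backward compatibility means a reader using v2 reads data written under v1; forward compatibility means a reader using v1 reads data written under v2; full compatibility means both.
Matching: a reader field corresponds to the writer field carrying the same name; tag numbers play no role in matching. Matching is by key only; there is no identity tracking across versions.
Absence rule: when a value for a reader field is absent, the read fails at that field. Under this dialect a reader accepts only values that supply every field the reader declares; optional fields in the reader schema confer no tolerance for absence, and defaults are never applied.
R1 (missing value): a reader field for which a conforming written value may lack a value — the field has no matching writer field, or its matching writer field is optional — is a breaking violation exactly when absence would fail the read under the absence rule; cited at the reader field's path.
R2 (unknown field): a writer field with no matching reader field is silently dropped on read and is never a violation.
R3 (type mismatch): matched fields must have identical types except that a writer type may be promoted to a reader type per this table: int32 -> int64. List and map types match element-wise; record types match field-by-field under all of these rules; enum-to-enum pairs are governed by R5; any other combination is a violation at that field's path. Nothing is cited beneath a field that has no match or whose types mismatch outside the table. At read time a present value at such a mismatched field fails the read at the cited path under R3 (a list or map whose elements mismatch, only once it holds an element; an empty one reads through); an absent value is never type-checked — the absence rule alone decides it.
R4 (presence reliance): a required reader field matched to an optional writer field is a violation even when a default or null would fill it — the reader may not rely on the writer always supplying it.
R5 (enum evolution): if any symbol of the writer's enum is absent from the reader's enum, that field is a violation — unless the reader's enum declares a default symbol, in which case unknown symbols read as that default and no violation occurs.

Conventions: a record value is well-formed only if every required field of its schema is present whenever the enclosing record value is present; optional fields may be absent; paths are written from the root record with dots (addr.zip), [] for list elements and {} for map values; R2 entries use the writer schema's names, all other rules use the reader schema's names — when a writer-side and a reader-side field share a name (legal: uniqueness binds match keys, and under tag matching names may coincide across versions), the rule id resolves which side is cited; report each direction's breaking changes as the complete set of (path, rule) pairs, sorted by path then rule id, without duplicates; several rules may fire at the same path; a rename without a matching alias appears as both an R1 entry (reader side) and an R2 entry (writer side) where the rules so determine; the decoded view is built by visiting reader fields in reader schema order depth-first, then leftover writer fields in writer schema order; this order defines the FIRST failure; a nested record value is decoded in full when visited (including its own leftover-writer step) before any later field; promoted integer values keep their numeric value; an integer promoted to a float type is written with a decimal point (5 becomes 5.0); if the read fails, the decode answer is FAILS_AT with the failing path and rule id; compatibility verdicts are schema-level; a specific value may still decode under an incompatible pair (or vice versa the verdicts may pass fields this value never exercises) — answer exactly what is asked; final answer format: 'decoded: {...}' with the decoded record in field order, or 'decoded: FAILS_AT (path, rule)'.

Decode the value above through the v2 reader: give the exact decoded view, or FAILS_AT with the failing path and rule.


decoded: {"contact": {"version": 0, "quantity": -2, "attempts": 5}, "active": false, "age": -2}

in Account below, arrows point writer -> reader
decode (reader v2):
  contact.version := 0
  contact.quantity := -2
  contact.attempts := 5
  active := false
  age := -2
  writer channel: unknown -> dropped
  => decoded: {"contact": {"version": 0, "quantity": -2, "attempts": 5}, "active": false, "age": -2}
remaining Account differences; none change what is asked:
  field quantity in record Meta: optional changed to required -> shifts the Account verdicts, not this decode
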